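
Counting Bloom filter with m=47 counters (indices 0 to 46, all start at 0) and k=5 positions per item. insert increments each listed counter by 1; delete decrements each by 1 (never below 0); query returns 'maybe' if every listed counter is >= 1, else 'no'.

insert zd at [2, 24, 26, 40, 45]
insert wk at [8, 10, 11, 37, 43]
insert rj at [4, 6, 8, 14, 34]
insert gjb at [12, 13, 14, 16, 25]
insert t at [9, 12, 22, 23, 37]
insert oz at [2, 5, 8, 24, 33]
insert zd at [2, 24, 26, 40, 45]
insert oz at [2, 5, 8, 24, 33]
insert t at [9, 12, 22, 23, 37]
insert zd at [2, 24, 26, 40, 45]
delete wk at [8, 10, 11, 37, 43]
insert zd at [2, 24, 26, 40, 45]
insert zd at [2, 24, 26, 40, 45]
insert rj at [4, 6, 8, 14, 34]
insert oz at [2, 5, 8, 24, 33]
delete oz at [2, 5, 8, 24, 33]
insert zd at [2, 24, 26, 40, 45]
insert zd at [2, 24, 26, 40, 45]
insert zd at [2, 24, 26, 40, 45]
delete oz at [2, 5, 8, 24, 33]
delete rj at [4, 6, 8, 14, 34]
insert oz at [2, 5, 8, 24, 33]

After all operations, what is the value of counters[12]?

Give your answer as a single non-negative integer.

Answer: 3

Derivation:
Step 1: insert zd at [2, 24, 26, 40, 45] -> counters=[0,0,1,0,0,0,0,0,0,0,0,0,0,0,0,0,0,0,0,0,0,0,0,0,1,0,1,0,0,0,0,0,0,0,0,0,0,0,0,0,1,0,0,0,0,1,0]
Step 2: insert wk at [8, 10, 11, 37, 43] -> counters=[0,0,1,0,0,0,0,0,1,0,1,1,0,0,0,0,0,0,0,0,0,0,0,0,1,0,1,0,0,0,0,0,0,0,0,0,0,1,0,0,1,0,0,1,0,1,0]
Step 3: insert rj at [4, 6, 8, 14, 34] -> counters=[0,0,1,0,1,0,1,0,2,0,1,1,0,0,1,0,0,0,0,0,0,0,0,0,1,0,1,0,0,0,0,0,0,0,1,0,0,1,0,0,1,0,0,1,0,1,0]
Step 4: insert gjb at [12, 13, 14, 16, 25] -> counters=[0,0,1,0,1,0,1,0,2,0,1,1,1,1,2,0,1,0,0,0,0,0,0,0,1,1,1,0,0,0,0,0,0,0,1,0,0,1,0,0,1,0,0,1,0,1,0]
Step 5: insert t at [9, 12, 22, 23, 37] -> counters=[0,0,1,0,1,0,1,0,2,1,1,1,2,1,2,0,1,0,0,0,0,0,1,1,1,1,1,0,0,0,0,0,0,0,1,0,0,2,0,0,1,0,0,1,0,1,0]
Step 6: insert oz at [2, 5, 8, 24, 33] -> counters=[0,0,2,0,1,1,1,0,3,1,1,1,2,1,2,0,1,0,0,0,0,0,1,1,2,1,1,0,0,0,0,0,0,1,1,0,0,2,0,0,1,0,0,1,0,1,0]
Step 7: insert zd at [2, 24, 26, 40, 45] -> counters=[0,0,3,0,1,1,1,0,3,1,1,1,2,1,2,0,1,0,0,0,0,0,1,1,3,1,2,0,0,0,0,0,0,1,1,0,0,2,0,0,2,0,0,1,0,2,0]
Step 8: insert oz at [2, 5, 8, 24, 33] -> counters=[0,0,4,0,1,2,1,0,4,1,1,1,2,1,2,0,1,0,0,0,0,0,1,1,4,1,2,0,0,0,0,0,0,2,1,0,0,2,0,0,2,0,0,1,0,2,0]
Step 9: insert t at [9, 12, 22, 23, 37] -> counters=[0,0,4,0,1,2,1,0,4,2,1,1,3,1,2,0,1,0,0,0,0,0,2,2,4,1,2,0,0,0,0,0,0,2,1,0,0,3,0,0,2,0,0,1,0,2,0]
Step 10: insert zd at [2, 24, 26, 40, 45] -> counters=[0,0,5,0,1,2,1,0,4,2,1,1,3,1,2,0,1,0,0,0,0,0,2,2,5,1,3,0,0,0,0,0,0,2,1,0,0,3,0,0,3,0,0,1,0,3,0]
Step 11: delete wk at [8, 10, 11, 37, 43] -> counters=[0,0,5,0,1,2,1,0,3,2,0,0,3,1,2,0,1,0,0,0,0,0,2,2,5,1,3,0,0,0,0,0,0,2,1,0,0,2,0,0,3,0,0,0,0,3,0]
Step 12: insert zd at [2, 24, 26, 40, 45] -> counters=[0,0,6,0,1,2,1,0,3,2,0,0,3,1,2,0,1,0,0,0,0,0,2,2,6,1,4,0,0,0,0,0,0,2,1,0,0,2,0,0,4,0,0,0,0,4,0]
Step 13: insert zd at [2, 24, 26, 40, 45] -> counters=[0,0,7,0,1,2,1,0,3,2,0,0,3,1,2,0,1,0,0,0,0,0,2,2,7,1,5,0,0,0,0,0,0,2,1,0,0,2,0,0,5,0,0,0,0,5,0]
Step 14: insert rj at [4, 6, 8, 14, 34] -> counters=[0,0,7,0,2,2,2,0,4,2,0,0,3,1,3,0,1,0,0,0,0,0,2,2,7,1,5,0,0,0,0,0,0,2,2,0,0,2,0,0,5,0,0,0,0,5,0]
Step 15: insert oz at [2, 5, 8, 24, 33] -> counters=[0,0,8,0,2,3,2,0,5,2,0,0,3,1,3,0,1,0,0,0,0,0,2,2,8,1,5,0,0,0,0,0,0,3,2,0,0,2,0,0,5,0,0,0,0,5,0]
Step 16: delete oz at [2, 5, 8, 24, 33] -> counters=[0,0,7,0,2,2,2,0,4,2,0,0,3,1,3,0,1,0,0,0,0,0,2,2,7,1,5,0,0,0,0,0,0,2,2,0,0,2,0,0,5,0,0,0,0,5,0]
Step 17: insert zd at [2, 24, 26, 40, 45] -> counters=[0,0,8,0,2,2,2,0,4,2,0,0,3,1,3,0,1,0,0,0,0,0,2,2,8,1,6,0,0,0,0,0,0,2,2,0,0,2,0,0,6,0,0,0,0,6,0]
Step 18: insert zd at [2, 24, 26, 40, 45] -> counters=[0,0,9,0,2,2,2,0,4,2,0,0,3,1,3,0,1,0,0,0,0,0,2,2,9,1,7,0,0,0,0,0,0,2,2,0,0,2,0,0,7,0,0,0,0,7,0]
Step 19: insert zd at [2, 24, 26, 40, 45] -> counters=[0,0,10,0,2,2,2,0,4,2,0,0,3,1,3,0,1,0,0,0,0,0,2,2,10,1,8,0,0,0,0,0,0,2,2,0,0,2,0,0,8,0,0,0,0,8,0]
Step 20: delete oz at [2, 5, 8, 24, 33] -> counters=[0,0,9,0,2,1,2,0,3,2,0,0,3,1,3,0,1,0,0,0,0,0,2,2,9,1,8,0,0,0,0,0,0,1,2,0,0,2,0,0,8,0,0,0,0,8,0]
Step 21: delete rj at [4, 6, 8, 14, 34] -> counters=[0,0,9,0,1,1,1,0,2,2,0,0,3,1,2,0,1,0,0,0,0,0,2,2,9,1,8,0,0,0,0,0,0,1,1,0,0,2,0,0,8,0,0,0,0,8,0]
Step 22: insert oz at [2, 5, 8, 24, 33] -> counters=[0,0,10,0,1,2,1,0,3,2,0,0,3,1,2,0,1,0,0,0,0,0,2,2,10,1,8,0,0,0,0,0,0,2,1,0,0,2,0,0,8,0,0,0,0,8,0]
Final counters=[0,0,10,0,1,2,1,0,3,2,0,0,3,1,2,0,1,0,0,0,0,0,2,2,10,1,8,0,0,0,0,0,0,2,1,0,0,2,0,0,8,0,0,0,0,8,0] -> counters[12]=3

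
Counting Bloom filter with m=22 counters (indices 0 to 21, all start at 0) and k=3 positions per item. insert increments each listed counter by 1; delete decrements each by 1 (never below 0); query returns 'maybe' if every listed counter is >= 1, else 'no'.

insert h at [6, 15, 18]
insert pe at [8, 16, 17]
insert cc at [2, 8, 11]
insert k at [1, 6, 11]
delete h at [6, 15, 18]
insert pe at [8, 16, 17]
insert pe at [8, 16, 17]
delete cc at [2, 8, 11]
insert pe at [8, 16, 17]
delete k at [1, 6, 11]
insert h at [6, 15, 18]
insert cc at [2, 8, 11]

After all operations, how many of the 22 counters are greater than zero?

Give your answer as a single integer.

Answer: 8

Derivation:
Step 1: insert h at [6, 15, 18] -> counters=[0,0,0,0,0,0,1,0,0,0,0,0,0,0,0,1,0,0,1,0,0,0]
Step 2: insert pe at [8, 16, 17] -> counters=[0,0,0,0,0,0,1,0,1,0,0,0,0,0,0,1,1,1,1,0,0,0]
Step 3: insert cc at [2, 8, 11] -> counters=[0,0,1,0,0,0,1,0,2,0,0,1,0,0,0,1,1,1,1,0,0,0]
Step 4: insert k at [1, 6, 11] -> counters=[0,1,1,0,0,0,2,0,2,0,0,2,0,0,0,1,1,1,1,0,0,0]
Step 5: delete h at [6, 15, 18] -> counters=[0,1,1,0,0,0,1,0,2,0,0,2,0,0,0,0,1,1,0,0,0,0]
Step 6: insert pe at [8, 16, 17] -> counters=[0,1,1,0,0,0,1,0,3,0,0,2,0,0,0,0,2,2,0,0,0,0]
Step 7: insert pe at [8, 16, 17] -> counters=[0,1,1,0,0,0,1,0,4,0,0,2,0,0,0,0,3,3,0,0,0,0]
Step 8: delete cc at [2, 8, 11] -> counters=[0,1,0,0,0,0,1,0,3,0,0,1,0,0,0,0,3,3,0,0,0,0]
Step 9: insert pe at [8, 16, 17] -> counters=[0,1,0,0,0,0,1,0,4,0,0,1,0,0,0,0,4,4,0,0,0,0]
Step 10: delete k at [1, 6, 11] -> counters=[0,0,0,0,0,0,0,0,4,0,0,0,0,0,0,0,4,4,0,0,0,0]
Step 11: insert h at [6, 15, 18] -> counters=[0,0,0,0,0,0,1,0,4,0,0,0,0,0,0,1,4,4,1,0,0,0]
Step 12: insert cc at [2, 8, 11] -> counters=[0,0,1,0,0,0,1,0,5,0,0,1,0,0,0,1,4,4,1,0,0,0]
Final counters=[0,0,1,0,0,0,1,0,5,0,0,1,0,0,0,1,4,4,1,0,0,0] -> 8 nonzero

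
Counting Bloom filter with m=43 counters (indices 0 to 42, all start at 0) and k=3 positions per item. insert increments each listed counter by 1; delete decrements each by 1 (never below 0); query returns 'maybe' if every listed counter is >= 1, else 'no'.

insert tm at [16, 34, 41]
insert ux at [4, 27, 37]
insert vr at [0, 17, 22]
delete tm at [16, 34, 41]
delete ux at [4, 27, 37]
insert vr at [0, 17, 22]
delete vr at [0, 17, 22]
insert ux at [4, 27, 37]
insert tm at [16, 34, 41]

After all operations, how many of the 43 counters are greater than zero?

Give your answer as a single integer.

Step 1: insert tm at [16, 34, 41] -> counters=[0,0,0,0,0,0,0,0,0,0,0,0,0,0,0,0,1,0,0,0,0,0,0,0,0,0,0,0,0,0,0,0,0,0,1,0,0,0,0,0,0,1,0]
Step 2: insert ux at [4, 27, 37] -> counters=[0,0,0,0,1,0,0,0,0,0,0,0,0,0,0,0,1,0,0,0,0,0,0,0,0,0,0,1,0,0,0,0,0,0,1,0,0,1,0,0,0,1,0]
Step 3: insert vr at [0, 17, 22] -> counters=[1,0,0,0,1,0,0,0,0,0,0,0,0,0,0,0,1,1,0,0,0,0,1,0,0,0,0,1,0,0,0,0,0,0,1,0,0,1,0,0,0,1,0]
Step 4: delete tm at [16, 34, 41] -> counters=[1,0,0,0,1,0,0,0,0,0,0,0,0,0,0,0,0,1,0,0,0,0,1,0,0,0,0,1,0,0,0,0,0,0,0,0,0,1,0,0,0,0,0]
Step 5: delete ux at [4, 27, 37] -> counters=[1,0,0,0,0,0,0,0,0,0,0,0,0,0,0,0,0,1,0,0,0,0,1,0,0,0,0,0,0,0,0,0,0,0,0,0,0,0,0,0,0,0,0]
Step 6: insert vr at [0, 17, 22] -> counters=[2,0,0,0,0,0,0,0,0,0,0,0,0,0,0,0,0,2,0,0,0,0,2,0,0,0,0,0,0,0,0,0,0,0,0,0,0,0,0,0,0,0,0]
Step 7: delete vr at [0, 17, 22] -> counters=[1,0,0,0,0,0,0,0,0,0,0,0,0,0,0,0,0,1,0,0,0,0,1,0,0,0,0,0,0,0,0,0,0,0,0,0,0,0,0,0,0,0,0]
Step 8: insert ux at [4, 27, 37] -> counters=[1,0,0,0,1,0,0,0,0,0,0,0,0,0,0,0,0,1,0,0,0,0,1,0,0,0,0,1,0,0,0,0,0,0,0,0,0,1,0,0,0,0,0]
Step 9: insert tm at [16, 34, 41] -> counters=[1,0,0,0,1,0,0,0,0,0,0,0,0,0,0,0,1,1,0,0,0,0,1,0,0,0,0,1,0,0,0,0,0,0,1,0,0,1,0,0,0,1,0]
Final counters=[1,0,0,0,1,0,0,0,0,0,0,0,0,0,0,0,1,1,0,0,0,0,1,0,0,0,0,1,0,0,0,0,0,0,1,0,0,1,0,0,0,1,0] -> 9 nonzero

Answer: 9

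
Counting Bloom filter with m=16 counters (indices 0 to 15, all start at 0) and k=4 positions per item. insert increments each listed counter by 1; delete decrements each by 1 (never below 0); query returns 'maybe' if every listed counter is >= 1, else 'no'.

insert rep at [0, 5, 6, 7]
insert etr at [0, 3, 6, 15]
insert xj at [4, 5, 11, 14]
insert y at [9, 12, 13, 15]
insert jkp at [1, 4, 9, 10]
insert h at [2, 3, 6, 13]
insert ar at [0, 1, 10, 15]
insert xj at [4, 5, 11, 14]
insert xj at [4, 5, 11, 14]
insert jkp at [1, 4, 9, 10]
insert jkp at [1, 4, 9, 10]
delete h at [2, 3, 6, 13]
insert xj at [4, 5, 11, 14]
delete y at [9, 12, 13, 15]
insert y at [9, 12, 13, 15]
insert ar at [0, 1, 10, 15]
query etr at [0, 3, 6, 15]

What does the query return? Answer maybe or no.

Step 1: insert rep at [0, 5, 6, 7] -> counters=[1,0,0,0,0,1,1,1,0,0,0,0,0,0,0,0]
Step 2: insert etr at [0, 3, 6, 15] -> counters=[2,0,0,1,0,1,2,1,0,0,0,0,0,0,0,1]
Step 3: insert xj at [4, 5, 11, 14] -> counters=[2,0,0,1,1,2,2,1,0,0,0,1,0,0,1,1]
Step 4: insert y at [9, 12, 13, 15] -> counters=[2,0,0,1,1,2,2,1,0,1,0,1,1,1,1,2]
Step 5: insert jkp at [1, 4, 9, 10] -> counters=[2,1,0,1,2,2,2,1,0,2,1,1,1,1,1,2]
Step 6: insert h at [2, 3, 6, 13] -> counters=[2,1,1,2,2,2,3,1,0,2,1,1,1,2,1,2]
Step 7: insert ar at [0, 1, 10, 15] -> counters=[3,2,1,2,2,2,3,1,0,2,2,1,1,2,1,3]
Step 8: insert xj at [4, 5, 11, 14] -> counters=[3,2,1,2,3,3,3,1,0,2,2,2,1,2,2,3]
Step 9: insert xj at [4, 5, 11, 14] -> counters=[3,2,1,2,4,4,3,1,0,2,2,3,1,2,3,3]
Step 10: insert jkp at [1, 4, 9, 10] -> counters=[3,3,1,2,5,4,3,1,0,3,3,3,1,2,3,3]
Step 11: insert jkp at [1, 4, 9, 10] -> counters=[3,4,1,2,6,4,3,1,0,4,4,3,1,2,3,3]
Step 12: delete h at [2, 3, 6, 13] -> counters=[3,4,0,1,6,4,2,1,0,4,4,3,1,1,3,3]
Step 13: insert xj at [4, 5, 11, 14] -> counters=[3,4,0,1,7,5,2,1,0,4,4,4,1,1,4,3]
Step 14: delete y at [9, 12, 13, 15] -> counters=[3,4,0,1,7,5,2,1,0,3,4,4,0,0,4,2]
Step 15: insert y at [9, 12, 13, 15] -> counters=[3,4,0,1,7,5,2,1,0,4,4,4,1,1,4,3]
Step 16: insert ar at [0, 1, 10, 15] -> counters=[4,5,0,1,7,5,2,1,0,4,5,4,1,1,4,4]
Query etr: check counters[0]=4 counters[3]=1 counters[6]=2 counters[15]=4 -> maybe

Answer: maybe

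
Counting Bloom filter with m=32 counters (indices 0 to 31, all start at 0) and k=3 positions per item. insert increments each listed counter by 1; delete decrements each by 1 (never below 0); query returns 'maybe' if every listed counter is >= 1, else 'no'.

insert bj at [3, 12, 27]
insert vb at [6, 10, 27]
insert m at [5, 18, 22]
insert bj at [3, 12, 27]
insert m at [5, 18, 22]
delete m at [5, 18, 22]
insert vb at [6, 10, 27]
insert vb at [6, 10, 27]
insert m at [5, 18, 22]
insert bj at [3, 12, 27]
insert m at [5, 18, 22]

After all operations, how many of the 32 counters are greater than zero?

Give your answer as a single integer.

Step 1: insert bj at [3, 12, 27] -> counters=[0,0,0,1,0,0,0,0,0,0,0,0,1,0,0,0,0,0,0,0,0,0,0,0,0,0,0,1,0,0,0,0]
Step 2: insert vb at [6, 10, 27] -> counters=[0,0,0,1,0,0,1,0,0,0,1,0,1,0,0,0,0,0,0,0,0,0,0,0,0,0,0,2,0,0,0,0]
Step 3: insert m at [5, 18, 22] -> counters=[0,0,0,1,0,1,1,0,0,0,1,0,1,0,0,0,0,0,1,0,0,0,1,0,0,0,0,2,0,0,0,0]
Step 4: insert bj at [3, 12, 27] -> counters=[0,0,0,2,0,1,1,0,0,0,1,0,2,0,0,0,0,0,1,0,0,0,1,0,0,0,0,3,0,0,0,0]
Step 5: insert m at [5, 18, 22] -> counters=[0,0,0,2,0,2,1,0,0,0,1,0,2,0,0,0,0,0,2,0,0,0,2,0,0,0,0,3,0,0,0,0]
Step 6: delete m at [5, 18, 22] -> counters=[0,0,0,2,0,1,1,0,0,0,1,0,2,0,0,0,0,0,1,0,0,0,1,0,0,0,0,3,0,0,0,0]
Step 7: insert vb at [6, 10, 27] -> counters=[0,0,0,2,0,1,2,0,0,0,2,0,2,0,0,0,0,0,1,0,0,0,1,0,0,0,0,4,0,0,0,0]
Step 8: insert vb at [6, 10, 27] -> counters=[0,0,0,2,0,1,3,0,0,0,3,0,2,0,0,0,0,0,1,0,0,0,1,0,0,0,0,5,0,0,0,0]
Step 9: insert m at [5, 18, 22] -> counters=[0,0,0,2,0,2,3,0,0,0,3,0,2,0,0,0,0,0,2,0,0,0,2,0,0,0,0,5,0,0,0,0]
Step 10: insert bj at [3, 12, 27] -> counters=[0,0,0,3,0,2,3,0,0,0,3,0,3,0,0,0,0,0,2,0,0,0,2,0,0,0,0,6,0,0,0,0]
Step 11: insert m at [5, 18, 22] -> counters=[0,0,0,3,0,3,3,0,0,0,3,0,3,0,0,0,0,0,3,0,0,0,3,0,0,0,0,6,0,0,0,0]
Final counters=[0,0,0,3,0,3,3,0,0,0,3,0,3,0,0,0,0,0,3,0,0,0,3,0,0,0,0,6,0,0,0,0] -> 8 nonzero

Answer: 8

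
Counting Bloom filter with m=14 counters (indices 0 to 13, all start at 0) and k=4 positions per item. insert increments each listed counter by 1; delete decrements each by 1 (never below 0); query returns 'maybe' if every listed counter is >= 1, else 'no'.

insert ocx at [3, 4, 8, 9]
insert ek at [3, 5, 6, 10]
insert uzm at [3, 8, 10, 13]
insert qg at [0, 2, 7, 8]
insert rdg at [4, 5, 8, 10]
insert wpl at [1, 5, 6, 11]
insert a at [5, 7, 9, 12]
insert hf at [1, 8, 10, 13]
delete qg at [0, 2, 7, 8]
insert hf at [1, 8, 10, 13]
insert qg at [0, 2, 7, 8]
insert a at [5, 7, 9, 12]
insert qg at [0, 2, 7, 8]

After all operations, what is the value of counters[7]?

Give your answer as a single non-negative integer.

Answer: 4

Derivation:
Step 1: insert ocx at [3, 4, 8, 9] -> counters=[0,0,0,1,1,0,0,0,1,1,0,0,0,0]
Step 2: insert ek at [3, 5, 6, 10] -> counters=[0,0,0,2,1,1,1,0,1,1,1,0,0,0]
Step 3: insert uzm at [3, 8, 10, 13] -> counters=[0,0,0,3,1,1,1,0,2,1,2,0,0,1]
Step 4: insert qg at [0, 2, 7, 8] -> counters=[1,0,1,3,1,1,1,1,3,1,2,0,0,1]
Step 5: insert rdg at [4, 5, 8, 10] -> counters=[1,0,1,3,2,2,1,1,4,1,3,0,0,1]
Step 6: insert wpl at [1, 5, 6, 11] -> counters=[1,1,1,3,2,3,2,1,4,1,3,1,0,1]
Step 7: insert a at [5, 7, 9, 12] -> counters=[1,1,1,3,2,4,2,2,4,2,3,1,1,1]
Step 8: insert hf at [1, 8, 10, 13] -> counters=[1,2,1,3,2,4,2,2,5,2,4,1,1,2]
Step 9: delete qg at [0, 2, 7, 8] -> counters=[0,2,0,3,2,4,2,1,4,2,4,1,1,2]
Step 10: insert hf at [1, 8, 10, 13] -> counters=[0,3,0,3,2,4,2,1,5,2,5,1,1,3]
Step 11: insert qg at [0, 2, 7, 8] -> counters=[1,3,1,3,2,4,2,2,6,2,5,1,1,3]
Step 12: insert a at [5, 7, 9, 12] -> counters=[1,3,1,3,2,5,2,3,6,3,5,1,2,3]
Step 13: insert qg at [0, 2, 7, 8] -> counters=[2,3,2,3,2,5,2,4,7,3,5,1,2,3]
Final counters=[2,3,2,3,2,5,2,4,7,3,5,1,2,3] -> counters[7]=4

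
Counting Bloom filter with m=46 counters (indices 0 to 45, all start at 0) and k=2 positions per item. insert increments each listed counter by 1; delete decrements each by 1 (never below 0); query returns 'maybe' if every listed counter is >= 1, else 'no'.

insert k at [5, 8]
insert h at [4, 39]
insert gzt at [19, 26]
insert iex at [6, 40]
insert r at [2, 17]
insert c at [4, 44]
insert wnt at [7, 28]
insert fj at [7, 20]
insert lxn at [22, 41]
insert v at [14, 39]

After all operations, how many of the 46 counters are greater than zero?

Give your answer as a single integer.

Answer: 17

Derivation:
Step 1: insert k at [5, 8] -> counters=[0,0,0,0,0,1,0,0,1,0,0,0,0,0,0,0,0,0,0,0,0,0,0,0,0,0,0,0,0,0,0,0,0,0,0,0,0,0,0,0,0,0,0,0,0,0]
Step 2: insert h at [4, 39] -> counters=[0,0,0,0,1,1,0,0,1,0,0,0,0,0,0,0,0,0,0,0,0,0,0,0,0,0,0,0,0,0,0,0,0,0,0,0,0,0,0,1,0,0,0,0,0,0]
Step 3: insert gzt at [19, 26] -> counters=[0,0,0,0,1,1,0,0,1,0,0,0,0,0,0,0,0,0,0,1,0,0,0,0,0,0,1,0,0,0,0,0,0,0,0,0,0,0,0,1,0,0,0,0,0,0]
Step 4: insert iex at [6, 40] -> counters=[0,0,0,0,1,1,1,0,1,0,0,0,0,0,0,0,0,0,0,1,0,0,0,0,0,0,1,0,0,0,0,0,0,0,0,0,0,0,0,1,1,0,0,0,0,0]
Step 5: insert r at [2, 17] -> counters=[0,0,1,0,1,1,1,0,1,0,0,0,0,0,0,0,0,1,0,1,0,0,0,0,0,0,1,0,0,0,0,0,0,0,0,0,0,0,0,1,1,0,0,0,0,0]
Step 6: insert c at [4, 44] -> counters=[0,0,1,0,2,1,1,0,1,0,0,0,0,0,0,0,0,1,0,1,0,0,0,0,0,0,1,0,0,0,0,0,0,0,0,0,0,0,0,1,1,0,0,0,1,0]
Step 7: insert wnt at [7, 28] -> counters=[0,0,1,0,2,1,1,1,1,0,0,0,0,0,0,0,0,1,0,1,0,0,0,0,0,0,1,0,1,0,0,0,0,0,0,0,0,0,0,1,1,0,0,0,1,0]
Step 8: insert fj at [7, 20] -> counters=[0,0,1,0,2,1,1,2,1,0,0,0,0,0,0,0,0,1,0,1,1,0,0,0,0,0,1,0,1,0,0,0,0,0,0,0,0,0,0,1,1,0,0,0,1,0]
Step 9: insert lxn at [22, 41] -> counters=[0,0,1,0,2,1,1,2,1,0,0,0,0,0,0,0,0,1,0,1,1,0,1,0,0,0,1,0,1,0,0,0,0,0,0,0,0,0,0,1,1,1,0,0,1,0]
Step 10: insert v at [14, 39] -> counters=[0,0,1,0,2,1,1,2,1,0,0,0,0,0,1,0,0,1,0,1,1,0,1,0,0,0,1,0,1,0,0,0,0,0,0,0,0,0,0,2,1,1,0,0,1,0]
Final counters=[0,0,1,0,2,1,1,2,1,0,0,0,0,0,1,0,0,1,0,1,1,0,1,0,0,0,1,0,1,0,0,0,0,0,0,0,0,0,0,2,1,1,0,0,1,0] -> 17 nonzero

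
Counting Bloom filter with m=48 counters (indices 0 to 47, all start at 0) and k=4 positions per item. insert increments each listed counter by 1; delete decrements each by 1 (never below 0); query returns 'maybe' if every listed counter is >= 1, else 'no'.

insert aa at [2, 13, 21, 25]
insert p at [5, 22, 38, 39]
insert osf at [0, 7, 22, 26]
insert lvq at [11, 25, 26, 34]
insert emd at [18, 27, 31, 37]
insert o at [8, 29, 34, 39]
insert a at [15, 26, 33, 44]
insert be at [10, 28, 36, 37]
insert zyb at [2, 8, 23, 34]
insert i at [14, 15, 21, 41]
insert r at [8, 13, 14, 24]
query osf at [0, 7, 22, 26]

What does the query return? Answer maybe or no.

Step 1: insert aa at [2, 13, 21, 25] -> counters=[0,0,1,0,0,0,0,0,0,0,0,0,0,1,0,0,0,0,0,0,0,1,0,0,0,1,0,0,0,0,0,0,0,0,0,0,0,0,0,0,0,0,0,0,0,0,0,0]
Step 2: insert p at [5, 22, 38, 39] -> counters=[0,0,1,0,0,1,0,0,0,0,0,0,0,1,0,0,0,0,0,0,0,1,1,0,0,1,0,0,0,0,0,0,0,0,0,0,0,0,1,1,0,0,0,0,0,0,0,0]
Step 3: insert osf at [0, 7, 22, 26] -> counters=[1,0,1,0,0,1,0,1,0,0,0,0,0,1,0,0,0,0,0,0,0,1,2,0,0,1,1,0,0,0,0,0,0,0,0,0,0,0,1,1,0,0,0,0,0,0,0,0]
Step 4: insert lvq at [11, 25, 26, 34] -> counters=[1,0,1,0,0,1,0,1,0,0,0,1,0,1,0,0,0,0,0,0,0,1,2,0,0,2,2,0,0,0,0,0,0,0,1,0,0,0,1,1,0,0,0,0,0,0,0,0]
Step 5: insert emd at [18, 27, 31, 37] -> counters=[1,0,1,0,0,1,0,1,0,0,0,1,0,1,0,0,0,0,1,0,0,1,2,0,0,2,2,1,0,0,0,1,0,0,1,0,0,1,1,1,0,0,0,0,0,0,0,0]
Step 6: insert o at [8, 29, 34, 39] -> counters=[1,0,1,0,0,1,0,1,1,0,0,1,0,1,0,0,0,0,1,0,0,1,2,0,0,2,2,1,0,1,0,1,0,0,2,0,0,1,1,2,0,0,0,0,0,0,0,0]
Step 7: insert a at [15, 26, 33, 44] -> counters=[1,0,1,0,0,1,0,1,1,0,0,1,0,1,0,1,0,0,1,0,0,1,2,0,0,2,3,1,0,1,0,1,0,1,2,0,0,1,1,2,0,0,0,0,1,0,0,0]
Step 8: insert be at [10, 28, 36, 37] -> counters=[1,0,1,0,0,1,0,1,1,0,1,1,0,1,0,1,0,0,1,0,0,1,2,0,0,2,3,1,1,1,0,1,0,1,2,0,1,2,1,2,0,0,0,0,1,0,0,0]
Step 9: insert zyb at [2, 8, 23, 34] -> counters=[1,0,2,0,0,1,0,1,2,0,1,1,0,1,0,1,0,0,1,0,0,1,2,1,0,2,3,1,1,1,0,1,0,1,3,0,1,2,1,2,0,0,0,0,1,0,0,0]
Step 10: insert i at [14, 15, 21, 41] -> counters=[1,0,2,0,0,1,0,1,2,0,1,1,0,1,1,2,0,0,1,0,0,2,2,1,0,2,3,1,1,1,0,1,0,1,3,0,1,2,1,2,0,1,0,0,1,0,0,0]
Step 11: insert r at [8, 13, 14, 24] -> counters=[1,0,2,0,0,1,0,1,3,0,1,1,0,2,2,2,0,0,1,0,0,2,2,1,1,2,3,1,1,1,0,1,0,1,3,0,1,2,1,2,0,1,0,0,1,0,0,0]
Query osf: check counters[0]=1 counters[7]=1 counters[22]=2 counters[26]=3 -> maybe

Answer: maybe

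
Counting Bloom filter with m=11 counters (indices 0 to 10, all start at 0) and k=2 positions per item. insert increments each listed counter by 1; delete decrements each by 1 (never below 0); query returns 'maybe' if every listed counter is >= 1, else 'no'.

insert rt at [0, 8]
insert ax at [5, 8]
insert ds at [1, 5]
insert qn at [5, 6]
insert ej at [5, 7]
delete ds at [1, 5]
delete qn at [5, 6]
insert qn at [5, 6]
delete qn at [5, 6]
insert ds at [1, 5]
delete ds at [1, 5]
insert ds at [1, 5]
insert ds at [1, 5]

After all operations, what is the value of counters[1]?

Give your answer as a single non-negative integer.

Answer: 2

Derivation:
Step 1: insert rt at [0, 8] -> counters=[1,0,0,0,0,0,0,0,1,0,0]
Step 2: insert ax at [5, 8] -> counters=[1,0,0,0,0,1,0,0,2,0,0]
Step 3: insert ds at [1, 5] -> counters=[1,1,0,0,0,2,0,0,2,0,0]
Step 4: insert qn at [5, 6] -> counters=[1,1,0,0,0,3,1,0,2,0,0]
Step 5: insert ej at [5, 7] -> counters=[1,1,0,0,0,4,1,1,2,0,0]
Step 6: delete ds at [1, 5] -> counters=[1,0,0,0,0,3,1,1,2,0,0]
Step 7: delete qn at [5, 6] -> counters=[1,0,0,0,0,2,0,1,2,0,0]
Step 8: insert qn at [5, 6] -> counters=[1,0,0,0,0,3,1,1,2,0,0]
Step 9: delete qn at [5, 6] -> counters=[1,0,0,0,0,2,0,1,2,0,0]
Step 10: insert ds at [1, 5] -> counters=[1,1,0,0,0,3,0,1,2,0,0]
Step 11: delete ds at [1, 5] -> counters=[1,0,0,0,0,2,0,1,2,0,0]
Step 12: insert ds at [1, 5] -> counters=[1,1,0,0,0,3,0,1,2,0,0]
Step 13: insert ds at [1, 5] -> counters=[1,2,0,0,0,4,0,1,2,0,0]
Final counters=[1,2,0,0,0,4,0,1,2,0,0] -> counters[1]=2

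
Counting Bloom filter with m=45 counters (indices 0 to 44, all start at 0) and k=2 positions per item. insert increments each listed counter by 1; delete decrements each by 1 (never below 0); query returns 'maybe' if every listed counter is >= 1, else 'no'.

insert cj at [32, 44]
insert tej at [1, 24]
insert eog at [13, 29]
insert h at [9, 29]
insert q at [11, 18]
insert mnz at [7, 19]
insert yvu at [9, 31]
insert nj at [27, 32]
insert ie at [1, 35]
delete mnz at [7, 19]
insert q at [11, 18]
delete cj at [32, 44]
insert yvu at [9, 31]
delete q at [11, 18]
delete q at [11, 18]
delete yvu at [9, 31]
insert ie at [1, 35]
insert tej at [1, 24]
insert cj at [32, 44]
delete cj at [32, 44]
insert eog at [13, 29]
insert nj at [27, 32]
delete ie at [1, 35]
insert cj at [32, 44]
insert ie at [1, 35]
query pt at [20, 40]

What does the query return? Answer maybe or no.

Step 1: insert cj at [32, 44] -> counters=[0,0,0,0,0,0,0,0,0,0,0,0,0,0,0,0,0,0,0,0,0,0,0,0,0,0,0,0,0,0,0,0,1,0,0,0,0,0,0,0,0,0,0,0,1]
Step 2: insert tej at [1, 24] -> counters=[0,1,0,0,0,0,0,0,0,0,0,0,0,0,0,0,0,0,0,0,0,0,0,0,1,0,0,0,0,0,0,0,1,0,0,0,0,0,0,0,0,0,0,0,1]
Step 3: insert eog at [13, 29] -> counters=[0,1,0,0,0,0,0,0,0,0,0,0,0,1,0,0,0,0,0,0,0,0,0,0,1,0,0,0,0,1,0,0,1,0,0,0,0,0,0,0,0,0,0,0,1]
Step 4: insert h at [9, 29] -> counters=[0,1,0,0,0,0,0,0,0,1,0,0,0,1,0,0,0,0,0,0,0,0,0,0,1,0,0,0,0,2,0,0,1,0,0,0,0,0,0,0,0,0,0,0,1]
Step 5: insert q at [11, 18] -> counters=[0,1,0,0,0,0,0,0,0,1,0,1,0,1,0,0,0,0,1,0,0,0,0,0,1,0,0,0,0,2,0,0,1,0,0,0,0,0,0,0,0,0,0,0,1]
Step 6: insert mnz at [7, 19] -> counters=[0,1,0,0,0,0,0,1,0,1,0,1,0,1,0,0,0,0,1,1,0,0,0,0,1,0,0,0,0,2,0,0,1,0,0,0,0,0,0,0,0,0,0,0,1]
Step 7: insert yvu at [9, 31] -> counters=[0,1,0,0,0,0,0,1,0,2,0,1,0,1,0,0,0,0,1,1,0,0,0,0,1,0,0,0,0,2,0,1,1,0,0,0,0,0,0,0,0,0,0,0,1]
Step 8: insert nj at [27, 32] -> counters=[0,1,0,0,0,0,0,1,0,2,0,1,0,1,0,0,0,0,1,1,0,0,0,0,1,0,0,1,0,2,0,1,2,0,0,0,0,0,0,0,0,0,0,0,1]
Step 9: insert ie at [1, 35] -> counters=[0,2,0,0,0,0,0,1,0,2,0,1,0,1,0,0,0,0,1,1,0,0,0,0,1,0,0,1,0,2,0,1,2,0,0,1,0,0,0,0,0,0,0,0,1]
Step 10: delete mnz at [7, 19] -> counters=[0,2,0,0,0,0,0,0,0,2,0,1,0,1,0,0,0,0,1,0,0,0,0,0,1,0,0,1,0,2,0,1,2,0,0,1,0,0,0,0,0,0,0,0,1]
Step 11: insert q at [11, 18] -> counters=[0,2,0,0,0,0,0,0,0,2,0,2,0,1,0,0,0,0,2,0,0,0,0,0,1,0,0,1,0,2,0,1,2,0,0,1,0,0,0,0,0,0,0,0,1]
Step 12: delete cj at [32, 44] -> counters=[0,2,0,0,0,0,0,0,0,2,0,2,0,1,0,0,0,0,2,0,0,0,0,0,1,0,0,1,0,2,0,1,1,0,0,1,0,0,0,0,0,0,0,0,0]
Step 13: insert yvu at [9, 31] -> counters=[0,2,0,0,0,0,0,0,0,3,0,2,0,1,0,0,0,0,2,0,0,0,0,0,1,0,0,1,0,2,0,2,1,0,0,1,0,0,0,0,0,0,0,0,0]
Step 14: delete q at [11, 18] -> counters=[0,2,0,0,0,0,0,0,0,3,0,1,0,1,0,0,0,0,1,0,0,0,0,0,1,0,0,1,0,2,0,2,1,0,0,1,0,0,0,0,0,0,0,0,0]
Step 15: delete q at [11, 18] -> counters=[0,2,0,0,0,0,0,0,0,3,0,0,0,1,0,0,0,0,0,0,0,0,0,0,1,0,0,1,0,2,0,2,1,0,0,1,0,0,0,0,0,0,0,0,0]
Step 16: delete yvu at [9, 31] -> counters=[0,2,0,0,0,0,0,0,0,2,0,0,0,1,0,0,0,0,0,0,0,0,0,0,1,0,0,1,0,2,0,1,1,0,0,1,0,0,0,0,0,0,0,0,0]
Step 17: insert ie at [1, 35] -> counters=[0,3,0,0,0,0,0,0,0,2,0,0,0,1,0,0,0,0,0,0,0,0,0,0,1,0,0,1,0,2,0,1,1,0,0,2,0,0,0,0,0,0,0,0,0]
Step 18: insert tej at [1, 24] -> counters=[0,4,0,0,0,0,0,0,0,2,0,0,0,1,0,0,0,0,0,0,0,0,0,0,2,0,0,1,0,2,0,1,1,0,0,2,0,0,0,0,0,0,0,0,0]
Step 19: insert cj at [32, 44] -> counters=[0,4,0,0,0,0,0,0,0,2,0,0,0,1,0,0,0,0,0,0,0,0,0,0,2,0,0,1,0,2,0,1,2,0,0,2,0,0,0,0,0,0,0,0,1]
Step 20: delete cj at [32, 44] -> counters=[0,4,0,0,0,0,0,0,0,2,0,0,0,1,0,0,0,0,0,0,0,0,0,0,2,0,0,1,0,2,0,1,1,0,0,2,0,0,0,0,0,0,0,0,0]
Step 21: insert eog at [13, 29] -> counters=[0,4,0,0,0,0,0,0,0,2,0,0,0,2,0,0,0,0,0,0,0,0,0,0,2,0,0,1,0,3,0,1,1,0,0,2,0,0,0,0,0,0,0,0,0]
Step 22: insert nj at [27, 32] -> counters=[0,4,0,0,0,0,0,0,0,2,0,0,0,2,0,0,0,0,0,0,0,0,0,0,2,0,0,2,0,3,0,1,2,0,0,2,0,0,0,0,0,0,0,0,0]
Step 23: delete ie at [1, 35] -> counters=[0,3,0,0,0,0,0,0,0,2,0,0,0,2,0,0,0,0,0,0,0,0,0,0,2,0,0,2,0,3,0,1,2,0,0,1,0,0,0,0,0,0,0,0,0]
Step 24: insert cj at [32, 44] -> counters=[0,3,0,0,0,0,0,0,0,2,0,0,0,2,0,0,0,0,0,0,0,0,0,0,2,0,0,2,0,3,0,1,3,0,0,1,0,0,0,0,0,0,0,0,1]
Step 25: insert ie at [1, 35] -> counters=[0,4,0,0,0,0,0,0,0,2,0,0,0,2,0,0,0,0,0,0,0,0,0,0,2,0,0,2,0,3,0,1,3,0,0,2,0,0,0,0,0,0,0,0,1]
Query pt: check counters[20]=0 counters[40]=0 -> no

Answer: no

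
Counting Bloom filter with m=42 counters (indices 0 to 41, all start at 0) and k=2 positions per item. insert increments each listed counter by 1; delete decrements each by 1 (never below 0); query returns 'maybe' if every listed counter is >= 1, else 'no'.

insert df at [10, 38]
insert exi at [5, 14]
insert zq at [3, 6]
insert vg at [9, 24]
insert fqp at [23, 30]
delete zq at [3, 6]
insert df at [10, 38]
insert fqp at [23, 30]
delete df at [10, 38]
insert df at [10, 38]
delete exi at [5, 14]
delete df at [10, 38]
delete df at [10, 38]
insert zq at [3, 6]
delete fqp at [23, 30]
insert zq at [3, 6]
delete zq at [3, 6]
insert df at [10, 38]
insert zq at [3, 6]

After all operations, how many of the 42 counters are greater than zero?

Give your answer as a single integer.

Step 1: insert df at [10, 38] -> counters=[0,0,0,0,0,0,0,0,0,0,1,0,0,0,0,0,0,0,0,0,0,0,0,0,0,0,0,0,0,0,0,0,0,0,0,0,0,0,1,0,0,0]
Step 2: insert exi at [5, 14] -> counters=[0,0,0,0,0,1,0,0,0,0,1,0,0,0,1,0,0,0,0,0,0,0,0,0,0,0,0,0,0,0,0,0,0,0,0,0,0,0,1,0,0,0]
Step 3: insert zq at [3, 6] -> counters=[0,0,0,1,0,1,1,0,0,0,1,0,0,0,1,0,0,0,0,0,0,0,0,0,0,0,0,0,0,0,0,0,0,0,0,0,0,0,1,0,0,0]
Step 4: insert vg at [9, 24] -> counters=[0,0,0,1,0,1,1,0,0,1,1,0,0,0,1,0,0,0,0,0,0,0,0,0,1,0,0,0,0,0,0,0,0,0,0,0,0,0,1,0,0,0]
Step 5: insert fqp at [23, 30] -> counters=[0,0,0,1,0,1,1,0,0,1,1,0,0,0,1,0,0,0,0,0,0,0,0,1,1,0,0,0,0,0,1,0,0,0,0,0,0,0,1,0,0,0]
Step 6: delete zq at [3, 6] -> counters=[0,0,0,0,0,1,0,0,0,1,1,0,0,0,1,0,0,0,0,0,0,0,0,1,1,0,0,0,0,0,1,0,0,0,0,0,0,0,1,0,0,0]
Step 7: insert df at [10, 38] -> counters=[0,0,0,0,0,1,0,0,0,1,2,0,0,0,1,0,0,0,0,0,0,0,0,1,1,0,0,0,0,0,1,0,0,0,0,0,0,0,2,0,0,0]
Step 8: insert fqp at [23, 30] -> counters=[0,0,0,0,0,1,0,0,0,1,2,0,0,0,1,0,0,0,0,0,0,0,0,2,1,0,0,0,0,0,2,0,0,0,0,0,0,0,2,0,0,0]
Step 9: delete df at [10, 38] -> counters=[0,0,0,0,0,1,0,0,0,1,1,0,0,0,1,0,0,0,0,0,0,0,0,2,1,0,0,0,0,0,2,0,0,0,0,0,0,0,1,0,0,0]
Step 10: insert df at [10, 38] -> counters=[0,0,0,0,0,1,0,0,0,1,2,0,0,0,1,0,0,0,0,0,0,0,0,2,1,0,0,0,0,0,2,0,0,0,0,0,0,0,2,0,0,0]
Step 11: delete exi at [5, 14] -> counters=[0,0,0,0,0,0,0,0,0,1,2,0,0,0,0,0,0,0,0,0,0,0,0,2,1,0,0,0,0,0,2,0,0,0,0,0,0,0,2,0,0,0]
Step 12: delete df at [10, 38] -> counters=[0,0,0,0,0,0,0,0,0,1,1,0,0,0,0,0,0,0,0,0,0,0,0,2,1,0,0,0,0,0,2,0,0,0,0,0,0,0,1,0,0,0]
Step 13: delete df at [10, 38] -> counters=[0,0,0,0,0,0,0,0,0,1,0,0,0,0,0,0,0,0,0,0,0,0,0,2,1,0,0,0,0,0,2,0,0,0,0,0,0,0,0,0,0,0]
Step 14: insert zq at [3, 6] -> counters=[0,0,0,1,0,0,1,0,0,1,0,0,0,0,0,0,0,0,0,0,0,0,0,2,1,0,0,0,0,0,2,0,0,0,0,0,0,0,0,0,0,0]
Step 15: delete fqp at [23, 30] -> counters=[0,0,0,1,0,0,1,0,0,1,0,0,0,0,0,0,0,0,0,0,0,0,0,1,1,0,0,0,0,0,1,0,0,0,0,0,0,0,0,0,0,0]
Step 16: insert zq at [3, 6] -> counters=[0,0,0,2,0,0,2,0,0,1,0,0,0,0,0,0,0,0,0,0,0,0,0,1,1,0,0,0,0,0,1,0,0,0,0,0,0,0,0,0,0,0]
Step 17: delete zq at [3, 6] -> counters=[0,0,0,1,0,0,1,0,0,1,0,0,0,0,0,0,0,0,0,0,0,0,0,1,1,0,0,0,0,0,1,0,0,0,0,0,0,0,0,0,0,0]
Step 18: insert df at [10, 38] -> counters=[0,0,0,1,0,0,1,0,0,1,1,0,0,0,0,0,0,0,0,0,0,0,0,1,1,0,0,0,0,0,1,0,0,0,0,0,0,0,1,0,0,0]
Step 19: insert zq at [3, 6] -> counters=[0,0,0,2,0,0,2,0,0,1,1,0,0,0,0,0,0,0,0,0,0,0,0,1,1,0,0,0,0,0,1,0,0,0,0,0,0,0,1,0,0,0]
Final counters=[0,0,0,2,0,0,2,0,0,1,1,0,0,0,0,0,0,0,0,0,0,0,0,1,1,0,0,0,0,0,1,0,0,0,0,0,0,0,1,0,0,0] -> 8 nonzero

Answer: 8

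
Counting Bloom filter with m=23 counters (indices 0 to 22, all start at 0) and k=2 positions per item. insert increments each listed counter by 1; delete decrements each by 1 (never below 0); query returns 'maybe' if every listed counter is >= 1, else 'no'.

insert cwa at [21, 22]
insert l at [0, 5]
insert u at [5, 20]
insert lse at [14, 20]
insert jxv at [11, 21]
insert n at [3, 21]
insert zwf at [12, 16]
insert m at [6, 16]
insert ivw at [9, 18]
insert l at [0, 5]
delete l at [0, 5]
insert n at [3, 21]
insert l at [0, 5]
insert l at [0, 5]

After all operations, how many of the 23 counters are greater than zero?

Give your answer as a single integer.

Step 1: insert cwa at [21, 22] -> counters=[0,0,0,0,0,0,0,0,0,0,0,0,0,0,0,0,0,0,0,0,0,1,1]
Step 2: insert l at [0, 5] -> counters=[1,0,0,0,0,1,0,0,0,0,0,0,0,0,0,0,0,0,0,0,0,1,1]
Step 3: insert u at [5, 20] -> counters=[1,0,0,0,0,2,0,0,0,0,0,0,0,0,0,0,0,0,0,0,1,1,1]
Step 4: insert lse at [14, 20] -> counters=[1,0,0,0,0,2,0,0,0,0,0,0,0,0,1,0,0,0,0,0,2,1,1]
Step 5: insert jxv at [11, 21] -> counters=[1,0,0,0,0,2,0,0,0,0,0,1,0,0,1,0,0,0,0,0,2,2,1]
Step 6: insert n at [3, 21] -> counters=[1,0,0,1,0,2,0,0,0,0,0,1,0,0,1,0,0,0,0,0,2,3,1]
Step 7: insert zwf at [12, 16] -> counters=[1,0,0,1,0,2,0,0,0,0,0,1,1,0,1,0,1,0,0,0,2,3,1]
Step 8: insert m at [6, 16] -> counters=[1,0,0,1,0,2,1,0,0,0,0,1,1,0,1,0,2,0,0,0,2,3,1]
Step 9: insert ivw at [9, 18] -> counters=[1,0,0,1,0,2,1,0,0,1,0,1,1,0,1,0,2,0,1,0,2,3,1]
Step 10: insert l at [0, 5] -> counters=[2,0,0,1,0,3,1,0,0,1,0,1,1,0,1,0,2,0,1,0,2,3,1]
Step 11: delete l at [0, 5] -> counters=[1,0,0,1,0,2,1,0,0,1,0,1,1,0,1,0,2,0,1,0,2,3,1]
Step 12: insert n at [3, 21] -> counters=[1,0,0,2,0,2,1,0,0,1,0,1,1,0,1,0,2,0,1,0,2,4,1]
Step 13: insert l at [0, 5] -> counters=[2,0,0,2,0,3,1,0,0,1,0,1,1,0,1,0,2,0,1,0,2,4,1]
Step 14: insert l at [0, 5] -> counters=[3,0,0,2,0,4,1,0,0,1,0,1,1,0,1,0,2,0,1,0,2,4,1]
Final counters=[3,0,0,2,0,4,1,0,0,1,0,1,1,0,1,0,2,0,1,0,2,4,1] -> 13 nonzero

Answer: 13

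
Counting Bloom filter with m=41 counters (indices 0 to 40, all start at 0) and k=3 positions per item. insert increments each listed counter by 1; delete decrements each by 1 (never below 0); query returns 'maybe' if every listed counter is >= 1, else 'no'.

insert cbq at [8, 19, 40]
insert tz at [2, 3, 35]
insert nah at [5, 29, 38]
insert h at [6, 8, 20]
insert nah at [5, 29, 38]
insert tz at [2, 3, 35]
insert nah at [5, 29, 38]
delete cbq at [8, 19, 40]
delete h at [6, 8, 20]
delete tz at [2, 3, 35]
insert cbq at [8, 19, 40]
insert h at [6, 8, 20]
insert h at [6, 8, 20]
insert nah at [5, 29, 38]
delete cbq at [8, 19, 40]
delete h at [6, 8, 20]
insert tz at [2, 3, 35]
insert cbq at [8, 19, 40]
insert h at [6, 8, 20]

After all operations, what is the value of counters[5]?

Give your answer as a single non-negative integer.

Step 1: insert cbq at [8, 19, 40] -> counters=[0,0,0,0,0,0,0,0,1,0,0,0,0,0,0,0,0,0,0,1,0,0,0,0,0,0,0,0,0,0,0,0,0,0,0,0,0,0,0,0,1]
Step 2: insert tz at [2, 3, 35] -> counters=[0,0,1,1,0,0,0,0,1,0,0,0,0,0,0,0,0,0,0,1,0,0,0,0,0,0,0,0,0,0,0,0,0,0,0,1,0,0,0,0,1]
Step 3: insert nah at [5, 29, 38] -> counters=[0,0,1,1,0,1,0,0,1,0,0,0,0,0,0,0,0,0,0,1,0,0,0,0,0,0,0,0,0,1,0,0,0,0,0,1,0,0,1,0,1]
Step 4: insert h at [6, 8, 20] -> counters=[0,0,1,1,0,1,1,0,2,0,0,0,0,0,0,0,0,0,0,1,1,0,0,0,0,0,0,0,0,1,0,0,0,0,0,1,0,0,1,0,1]
Step 5: insert nah at [5, 29, 38] -> counters=[0,0,1,1,0,2,1,0,2,0,0,0,0,0,0,0,0,0,0,1,1,0,0,0,0,0,0,0,0,2,0,0,0,0,0,1,0,0,2,0,1]
Step 6: insert tz at [2, 3, 35] -> counters=[0,0,2,2,0,2,1,0,2,0,0,0,0,0,0,0,0,0,0,1,1,0,0,0,0,0,0,0,0,2,0,0,0,0,0,2,0,0,2,0,1]
Step 7: insert nah at [5, 29, 38] -> counters=[0,0,2,2,0,3,1,0,2,0,0,0,0,0,0,0,0,0,0,1,1,0,0,0,0,0,0,0,0,3,0,0,0,0,0,2,0,0,3,0,1]
Step 8: delete cbq at [8, 19, 40] -> counters=[0,0,2,2,0,3,1,0,1,0,0,0,0,0,0,0,0,0,0,0,1,0,0,0,0,0,0,0,0,3,0,0,0,0,0,2,0,0,3,0,0]
Step 9: delete h at [6, 8, 20] -> counters=[0,0,2,2,0,3,0,0,0,0,0,0,0,0,0,0,0,0,0,0,0,0,0,0,0,0,0,0,0,3,0,0,0,0,0,2,0,0,3,0,0]
Step 10: delete tz at [2, 3, 35] -> counters=[0,0,1,1,0,3,0,0,0,0,0,0,0,0,0,0,0,0,0,0,0,0,0,0,0,0,0,0,0,3,0,0,0,0,0,1,0,0,3,0,0]
Step 11: insert cbq at [8, 19, 40] -> counters=[0,0,1,1,0,3,0,0,1,0,0,0,0,0,0,0,0,0,0,1,0,0,0,0,0,0,0,0,0,3,0,0,0,0,0,1,0,0,3,0,1]
Step 12: insert h at [6, 8, 20] -> counters=[0,0,1,1,0,3,1,0,2,0,0,0,0,0,0,0,0,0,0,1,1,0,0,0,0,0,0,0,0,3,0,0,0,0,0,1,0,0,3,0,1]
Step 13: insert h at [6, 8, 20] -> counters=[0,0,1,1,0,3,2,0,3,0,0,0,0,0,0,0,0,0,0,1,2,0,0,0,0,0,0,0,0,3,0,0,0,0,0,1,0,0,3,0,1]
Step 14: insert nah at [5, 29, 38] -> counters=[0,0,1,1,0,4,2,0,3,0,0,0,0,0,0,0,0,0,0,1,2,0,0,0,0,0,0,0,0,4,0,0,0,0,0,1,0,0,4,0,1]
Step 15: delete cbq at [8, 19, 40] -> counters=[0,0,1,1,0,4,2,0,2,0,0,0,0,0,0,0,0,0,0,0,2,0,0,0,0,0,0,0,0,4,0,0,0,0,0,1,0,0,4,0,0]
Step 16: delete h at [6, 8, 20] -> counters=[0,0,1,1,0,4,1,0,1,0,0,0,0,0,0,0,0,0,0,0,1,0,0,0,0,0,0,0,0,4,0,0,0,0,0,1,0,0,4,0,0]
Step 17: insert tz at [2, 3, 35] -> counters=[0,0,2,2,0,4,1,0,1,0,0,0,0,0,0,0,0,0,0,0,1,0,0,0,0,0,0,0,0,4,0,0,0,0,0,2,0,0,4,0,0]
Step 18: insert cbq at [8, 19, 40] -> counters=[0,0,2,2,0,4,1,0,2,0,0,0,0,0,0,0,0,0,0,1,1,0,0,0,0,0,0,0,0,4,0,0,0,0,0,2,0,0,4,0,1]
Step 19: insert h at [6, 8, 20] -> counters=[0,0,2,2,0,4,2,0,3,0,0,0,0,0,0,0,0,0,0,1,2,0,0,0,0,0,0,0,0,4,0,0,0,0,0,2,0,0,4,0,1]
Final counters=[0,0,2,2,0,4,2,0,3,0,0,0,0,0,0,0,0,0,0,1,2,0,0,0,0,0,0,0,0,4,0,0,0,0,0,2,0,0,4,0,1] -> counters[5]=4

Answer: 4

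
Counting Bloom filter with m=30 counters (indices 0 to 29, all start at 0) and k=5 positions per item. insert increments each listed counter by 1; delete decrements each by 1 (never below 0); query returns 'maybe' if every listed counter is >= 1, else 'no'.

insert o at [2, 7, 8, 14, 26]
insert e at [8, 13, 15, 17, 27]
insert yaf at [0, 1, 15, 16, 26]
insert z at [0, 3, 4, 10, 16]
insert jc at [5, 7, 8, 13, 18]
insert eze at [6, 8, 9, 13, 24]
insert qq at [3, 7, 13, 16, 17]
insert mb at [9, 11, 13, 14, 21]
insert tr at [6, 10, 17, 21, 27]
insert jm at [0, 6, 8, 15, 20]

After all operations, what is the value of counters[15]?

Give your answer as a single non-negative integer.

Step 1: insert o at [2, 7, 8, 14, 26] -> counters=[0,0,1,0,0,0,0,1,1,0,0,0,0,0,1,0,0,0,0,0,0,0,0,0,0,0,1,0,0,0]
Step 2: insert e at [8, 13, 15, 17, 27] -> counters=[0,0,1,0,0,0,0,1,2,0,0,0,0,1,1,1,0,1,0,0,0,0,0,0,0,0,1,1,0,0]
Step 3: insert yaf at [0, 1, 15, 16, 26] -> counters=[1,1,1,0,0,0,0,1,2,0,0,0,0,1,1,2,1,1,0,0,0,0,0,0,0,0,2,1,0,0]
Step 4: insert z at [0, 3, 4, 10, 16] -> counters=[2,1,1,1,1,0,0,1,2,0,1,0,0,1,1,2,2,1,0,0,0,0,0,0,0,0,2,1,0,0]
Step 5: insert jc at [5, 7, 8, 13, 18] -> counters=[2,1,1,1,1,1,0,2,3,0,1,0,0,2,1,2,2,1,1,0,0,0,0,0,0,0,2,1,0,0]
Step 6: insert eze at [6, 8, 9, 13, 24] -> counters=[2,1,1,1,1,1,1,2,4,1,1,0,0,3,1,2,2,1,1,0,0,0,0,0,1,0,2,1,0,0]
Step 7: insert qq at [3, 7, 13, 16, 17] -> counters=[2,1,1,2,1,1,1,3,4,1,1,0,0,4,1,2,3,2,1,0,0,0,0,0,1,0,2,1,0,0]
Step 8: insert mb at [9, 11, 13, 14, 21] -> counters=[2,1,1,2,1,1,1,3,4,2,1,1,0,5,2,2,3,2,1,0,0,1,0,0,1,0,2,1,0,0]
Step 9: insert tr at [6, 10, 17, 21, 27] -> counters=[2,1,1,2,1,1,2,3,4,2,2,1,0,5,2,2,3,3,1,0,0,2,0,0,1,0,2,2,0,0]
Step 10: insert jm at [0, 6, 8, 15, 20] -> counters=[3,1,1,2,1,1,3,3,5,2,2,1,0,5,2,3,3,3,1,0,1,2,0,0,1,0,2,2,0,0]
Final counters=[3,1,1,2,1,1,3,3,5,2,2,1,0,5,2,3,3,3,1,0,1,2,0,0,1,0,2,2,0,0] -> counters[15]=3

Answer: 3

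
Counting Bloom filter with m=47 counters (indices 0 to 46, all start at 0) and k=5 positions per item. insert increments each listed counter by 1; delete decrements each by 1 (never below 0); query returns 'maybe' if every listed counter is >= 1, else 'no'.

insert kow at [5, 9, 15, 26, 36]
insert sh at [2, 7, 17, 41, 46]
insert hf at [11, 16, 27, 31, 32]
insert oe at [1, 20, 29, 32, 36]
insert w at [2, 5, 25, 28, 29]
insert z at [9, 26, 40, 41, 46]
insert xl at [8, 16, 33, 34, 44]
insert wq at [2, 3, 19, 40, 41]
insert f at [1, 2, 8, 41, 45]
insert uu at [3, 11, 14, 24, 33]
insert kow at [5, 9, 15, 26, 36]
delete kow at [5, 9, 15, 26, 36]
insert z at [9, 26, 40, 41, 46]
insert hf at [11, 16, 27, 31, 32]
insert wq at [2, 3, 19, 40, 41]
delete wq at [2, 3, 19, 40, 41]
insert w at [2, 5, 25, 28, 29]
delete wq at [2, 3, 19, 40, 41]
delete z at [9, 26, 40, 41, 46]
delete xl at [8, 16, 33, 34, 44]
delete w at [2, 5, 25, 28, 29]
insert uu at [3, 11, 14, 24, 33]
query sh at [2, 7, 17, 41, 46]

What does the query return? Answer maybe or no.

Step 1: insert kow at [5, 9, 15, 26, 36] -> counters=[0,0,0,0,0,1,0,0,0,1,0,0,0,0,0,1,0,0,0,0,0,0,0,0,0,0,1,0,0,0,0,0,0,0,0,0,1,0,0,0,0,0,0,0,0,0,0]
Step 2: insert sh at [2, 7, 17, 41, 46] -> counters=[0,0,1,0,0,1,0,1,0,1,0,0,0,0,0,1,0,1,0,0,0,0,0,0,0,0,1,0,0,0,0,0,0,0,0,0,1,0,0,0,0,1,0,0,0,0,1]
Step 3: insert hf at [11, 16, 27, 31, 32] -> counters=[0,0,1,0,0,1,0,1,0,1,0,1,0,0,0,1,1,1,0,0,0,0,0,0,0,0,1,1,0,0,0,1,1,0,0,0,1,0,0,0,0,1,0,0,0,0,1]
Step 4: insert oe at [1, 20, 29, 32, 36] -> counters=[0,1,1,0,0,1,0,1,0,1,0,1,0,0,0,1,1,1,0,0,1,0,0,0,0,0,1,1,0,1,0,1,2,0,0,0,2,0,0,0,0,1,0,0,0,0,1]
Step 5: insert w at [2, 5, 25, 28, 29] -> counters=[0,1,2,0,0,2,0,1,0,1,0,1,0,0,0,1,1,1,0,0,1,0,0,0,0,1,1,1,1,2,0,1,2,0,0,0,2,0,0,0,0,1,0,0,0,0,1]
Step 6: insert z at [9, 26, 40, 41, 46] -> counters=[0,1,2,0,0,2,0,1,0,2,0,1,0,0,0,1,1,1,0,0,1,0,0,0,0,1,2,1,1,2,0,1,2,0,0,0,2,0,0,0,1,2,0,0,0,0,2]
Step 7: insert xl at [8, 16, 33, 34, 44] -> counters=[0,1,2,0,0,2,0,1,1,2,0,1,0,0,0,1,2,1,0,0,1,0,0,0,0,1,2,1,1,2,0,1,2,1,1,0,2,0,0,0,1,2,0,0,1,0,2]
Step 8: insert wq at [2, 3, 19, 40, 41] -> counters=[0,1,3,1,0,2,0,1,1,2,0,1,0,0,0,1,2,1,0,1,1,0,0,0,0,1,2,1,1,2,0,1,2,1,1,0,2,0,0,0,2,3,0,0,1,0,2]
Step 9: insert f at [1, 2, 8, 41, 45] -> counters=[0,2,4,1,0,2,0,1,2,2,0,1,0,0,0,1,2,1,0,1,1,0,0,0,0,1,2,1,1,2,0,1,2,1,1,0,2,0,0,0,2,4,0,0,1,1,2]
Step 10: insert uu at [3, 11, 14, 24, 33] -> counters=[0,2,4,2,0,2,0,1,2,2,0,2,0,0,1,1,2,1,0,1,1,0,0,0,1,1,2,1,1,2,0,1,2,2,1,0,2,0,0,0,2,4,0,0,1,1,2]
Step 11: insert kow at [5, 9, 15, 26, 36] -> counters=[0,2,4,2,0,3,0,1,2,3,0,2,0,0,1,2,2,1,0,1,1,0,0,0,1,1,3,1,1,2,0,1,2,2,1,0,3,0,0,0,2,4,0,0,1,1,2]
Step 12: delete kow at [5, 9, 15, 26, 36] -> counters=[0,2,4,2,0,2,0,1,2,2,0,2,0,0,1,1,2,1,0,1,1,0,0,0,1,1,2,1,1,2,0,1,2,2,1,0,2,0,0,0,2,4,0,0,1,1,2]
Step 13: insert z at [9, 26, 40, 41, 46] -> counters=[0,2,4,2,0,2,0,1,2,3,0,2,0,0,1,1,2,1,0,1,1,0,0,0,1,1,3,1,1,2,0,1,2,2,1,0,2,0,0,0,3,5,0,0,1,1,3]
Step 14: insert hf at [11, 16, 27, 31, 32] -> counters=[0,2,4,2,0,2,0,1,2,3,0,3,0,0,1,1,3,1,0,1,1,0,0,0,1,1,3,2,1,2,0,2,3,2,1,0,2,0,0,0,3,5,0,0,1,1,3]
Step 15: insert wq at [2, 3, 19, 40, 41] -> counters=[0,2,5,3,0,2,0,1,2,3,0,3,0,0,1,1,3,1,0,2,1,0,0,0,1,1,3,2,1,2,0,2,3,2,1,0,2,0,0,0,4,6,0,0,1,1,3]
Step 16: delete wq at [2, 3, 19, 40, 41] -> counters=[0,2,4,2,0,2,0,1,2,3,0,3,0,0,1,1,3,1,0,1,1,0,0,0,1,1,3,2,1,2,0,2,3,2,1,0,2,0,0,0,3,5,0,0,1,1,3]
Step 17: insert w at [2, 5, 25, 28, 29] -> counters=[0,2,5,2,0,3,0,1,2,3,0,3,0,0,1,1,3,1,0,1,1,0,0,0,1,2,3,2,2,3,0,2,3,2,1,0,2,0,0,0,3,5,0,0,1,1,3]
Step 18: delete wq at [2, 3, 19, 40, 41] -> counters=[0,2,4,1,0,3,0,1,2,3,0,3,0,0,1,1,3,1,0,0,1,0,0,0,1,2,3,2,2,3,0,2,3,2,1,0,2,0,0,0,2,4,0,0,1,1,3]
Step 19: delete z at [9, 26, 40, 41, 46] -> counters=[0,2,4,1,0,3,0,1,2,2,0,3,0,0,1,1,3,1,0,0,1,0,0,0,1,2,2,2,2,3,0,2,3,2,1,0,2,0,0,0,1,3,0,0,1,1,2]
Step 20: delete xl at [8, 16, 33, 34, 44] -> counters=[0,2,4,1,0,3,0,1,1,2,0,3,0,0,1,1,2,1,0,0,1,0,0,0,1,2,2,2,2,3,0,2,3,1,0,0,2,0,0,0,1,3,0,0,0,1,2]
Step 21: delete w at [2, 5, 25, 28, 29] -> counters=[0,2,3,1,0,2,0,1,1,2,0,3,0,0,1,1,2,1,0,0,1,0,0,0,1,1,2,2,1,2,0,2,3,1,0,0,2,0,0,0,1,3,0,0,0,1,2]
Step 22: insert uu at [3, 11, 14, 24, 33] -> counters=[0,2,3,2,0,2,0,1,1,2,0,4,0,0,2,1,2,1,0,0,1,0,0,0,2,1,2,2,1,2,0,2,3,2,0,0,2,0,0,0,1,3,0,0,0,1,2]
Query sh: check counters[2]=3 counters[7]=1 counters[17]=1 counters[41]=3 counters[46]=2 -> maybe

Answer: maybe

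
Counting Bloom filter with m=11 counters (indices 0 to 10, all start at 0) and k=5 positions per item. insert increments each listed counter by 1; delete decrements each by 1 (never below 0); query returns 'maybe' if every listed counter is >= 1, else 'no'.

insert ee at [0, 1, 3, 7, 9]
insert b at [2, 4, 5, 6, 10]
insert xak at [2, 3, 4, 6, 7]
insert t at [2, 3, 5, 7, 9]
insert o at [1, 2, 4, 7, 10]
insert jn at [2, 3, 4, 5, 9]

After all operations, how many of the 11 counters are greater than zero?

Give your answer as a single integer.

Answer: 10

Derivation:
Step 1: insert ee at [0, 1, 3, 7, 9] -> counters=[1,1,0,1,0,0,0,1,0,1,0]
Step 2: insert b at [2, 4, 5, 6, 10] -> counters=[1,1,1,1,1,1,1,1,0,1,1]
Step 3: insert xak at [2, 3, 4, 6, 7] -> counters=[1,1,2,2,2,1,2,2,0,1,1]
Step 4: insert t at [2, 3, 5, 7, 9] -> counters=[1,1,3,3,2,2,2,3,0,2,1]
Step 5: insert o at [1, 2, 4, 7, 10] -> counters=[1,2,4,3,3,2,2,4,0,2,2]
Step 6: insert jn at [2, 3, 4, 5, 9] -> counters=[1,2,5,4,4,3,2,4,0,3,2]
Final counters=[1,2,5,4,4,3,2,4,0,3,2] -> 10 nonzero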